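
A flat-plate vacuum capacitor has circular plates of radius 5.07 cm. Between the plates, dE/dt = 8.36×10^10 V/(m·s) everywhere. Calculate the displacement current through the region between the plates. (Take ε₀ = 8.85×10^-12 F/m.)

5.97×10^-3 A

With a uniform field, Φ_E = EA, so I_d = ε₀ A dE/dt = 5.97×10^-3 A.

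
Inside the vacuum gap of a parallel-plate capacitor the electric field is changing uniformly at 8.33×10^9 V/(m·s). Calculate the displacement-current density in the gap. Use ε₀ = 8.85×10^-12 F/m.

J_d = ε₀ ∂E/∂t, so J_d = 0.0737 A/m².

0.0737 A/m²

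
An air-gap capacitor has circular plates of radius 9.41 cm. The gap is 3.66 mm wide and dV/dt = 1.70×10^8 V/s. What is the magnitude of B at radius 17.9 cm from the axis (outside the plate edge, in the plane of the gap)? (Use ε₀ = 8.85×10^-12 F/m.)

1.28×10^-8 T

I_d = C dV/dt with C = ε₀πR²/d = 6.727×10^-11 F, so I_d = (6.727×10^-11)(1.70×10^8) = 0.01144 A.
For r ≥ R the full I_d is enclosed: B = μ₀ I_d/(2πr) = (4π×10^-7)(0.01144)/(2π·0.179) = 1.28×10^-8 T.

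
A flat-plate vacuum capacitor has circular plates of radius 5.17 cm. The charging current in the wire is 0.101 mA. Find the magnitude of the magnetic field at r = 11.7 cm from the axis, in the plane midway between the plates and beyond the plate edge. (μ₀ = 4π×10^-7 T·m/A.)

No conduction current crosses the gap, so I_d there equals the 1.01×10^-4 A in the leads.
Outside the plates the loop encloses all of I_d, so B·2πr = μ₀ I_d and B = 1.73×10^-10 T.

1.73×10^-10 T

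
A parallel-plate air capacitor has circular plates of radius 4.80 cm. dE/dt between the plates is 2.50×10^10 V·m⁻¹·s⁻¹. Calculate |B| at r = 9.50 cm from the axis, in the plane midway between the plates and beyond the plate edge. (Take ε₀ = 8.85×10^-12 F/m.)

I_d = ε₀ dΦ_E/dt = ε₀ πR² (dE/dt) = (8.85×10^-12)(7.238×10^-3)(2.50×10^10) = 1.601×10^-3 A through the full plate area.
With r > R the enclosed displacement current is the full I_d; B = μ₀ I_d / (2πr) = 3.37×10^-9 T.

3.37×10^-9 T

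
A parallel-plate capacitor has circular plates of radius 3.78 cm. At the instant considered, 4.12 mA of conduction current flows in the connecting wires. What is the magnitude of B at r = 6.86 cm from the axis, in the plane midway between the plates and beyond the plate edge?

1.20×10^-8 T

Between the plates the displacement current equals the wire current: I_d = 4.12 mA = 4.12×10^-3 A.
Outside the plates the loop encloses all of I_d, so B·2πr = μ₀ I_d and B = 1.20×10^-8 T.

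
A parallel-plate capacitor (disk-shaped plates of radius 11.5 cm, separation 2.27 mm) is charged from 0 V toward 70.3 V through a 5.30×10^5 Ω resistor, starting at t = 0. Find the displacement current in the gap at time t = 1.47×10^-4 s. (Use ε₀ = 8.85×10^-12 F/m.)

2.39×10^-5 A

With C = ε₀A/d = (8.85×10^-12)(0.04155)/(2.27×10^-3) = 1.620×10^-10 F, the time constant is τ = RC = 8.586×10^-5 s, so t/τ = 1.712 and e^(−t/τ) = 0.1805.
I_d = I_cond = (V₀/R) e^(−t/τ) = (1.326×10^-4)(0.1805) = 2.39×10^-5 A.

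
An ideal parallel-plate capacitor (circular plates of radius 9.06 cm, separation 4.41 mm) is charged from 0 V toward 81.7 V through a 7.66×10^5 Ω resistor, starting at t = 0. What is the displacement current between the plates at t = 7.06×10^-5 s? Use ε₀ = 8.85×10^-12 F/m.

C = ε₀A/d = (8.85×10^-12)(0.02579)/(4.41×10^-3) = 5.176×10^-11 F, so τ = RC = 3.965×10^-5 s.
The conduction current is I(t) = (V₀/R) e^(−t/τ), and the displacement current between the plates equals it.
t/τ = 1.781; I_d = (81.7/7.66×10^5) · e^(−1.781) = (1.067×10^-4)(0.1685) = 1.80×10^-5 A.

1.80×10^-5 A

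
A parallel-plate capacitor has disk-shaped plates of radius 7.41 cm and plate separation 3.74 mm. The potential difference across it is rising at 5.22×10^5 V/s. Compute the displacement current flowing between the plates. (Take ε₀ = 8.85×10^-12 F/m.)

C = ε₀A/d = (8.85×10^-12)(0.01725)/(3.74×10^-3) = 4.082×10^-11 F.
I_d = C dV/dt = (4.082×10^-11)(5.22×10^5) = 2.13×10^-5 A.

2.13×10^-5 A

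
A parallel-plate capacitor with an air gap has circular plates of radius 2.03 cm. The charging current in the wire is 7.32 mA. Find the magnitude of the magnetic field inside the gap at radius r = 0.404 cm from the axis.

1.44×10^-8 T

By continuity the displacement current in the gap matches the conduction current: I_d = 7.32×10^-3 A.
An Ampèrian loop of radius r encloses a fraction (r/R)² of I_d. Then B·2πr = μ₀ I_d (r/R)², giving B = μ₀ I_d r/(2πR²) = 1.44×10^-8 T.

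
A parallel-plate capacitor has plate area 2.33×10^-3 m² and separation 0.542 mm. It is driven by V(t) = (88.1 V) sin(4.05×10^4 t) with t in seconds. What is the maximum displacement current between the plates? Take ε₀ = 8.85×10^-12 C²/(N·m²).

1.36×10^-4 A

(dE/dt)_max = V₀ω/d = 6.583×10^9 V/(m·s); ω = 4.05×10^4 rad/s.
I_d,max = ε₀ A (dE/dt)_max = (8.85×10^-12)(2.33×10^-3)(6.583×10^9) = 1.36×10^-4 A.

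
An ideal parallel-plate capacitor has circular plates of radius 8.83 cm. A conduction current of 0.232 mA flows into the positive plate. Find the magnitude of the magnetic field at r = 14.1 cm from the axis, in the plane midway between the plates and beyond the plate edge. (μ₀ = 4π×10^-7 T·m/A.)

3.29×10^-10 T

No conduction current crosses the gap, so I_d there equals the 2.32×10^-4 A in the leads.
For r ≥ R the full I_d is enclosed: B = μ₀ I_d/(2πr) = (4π×10^-7)(2.32×10^-4)/(2π·0.141) = 3.29×10^-10 T.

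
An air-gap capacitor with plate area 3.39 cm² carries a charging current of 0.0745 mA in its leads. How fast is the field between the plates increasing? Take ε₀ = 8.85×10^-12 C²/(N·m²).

2.48×10^10 V/(m·s)

By continuity, I_d in the gap equals the 0.0745 mA flowing in the wire.
Since I_d = ε₀ A dE/dt, dE/dt = I_d/(ε₀A) = (7.45×10^-5)/((8.85×10^-12)(3.39×10^-4)) = 2.48×10^10 V/(m·s).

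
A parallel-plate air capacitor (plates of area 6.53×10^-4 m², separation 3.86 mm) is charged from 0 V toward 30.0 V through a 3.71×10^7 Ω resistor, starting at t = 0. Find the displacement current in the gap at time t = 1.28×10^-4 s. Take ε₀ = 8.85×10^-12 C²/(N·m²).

8.07×10^-8 A

With C = ε₀A/d = (8.85×10^-12)(6.53×10^-4)/(3.86×10^-3) = 1.497×10^-12 F, the time constant is τ = RC = 5.554×10^-5 s, so t/τ = 2.305 and e^(−t/τ) = 0.09976.
I_d = I_cond = (V₀/R) e^(−t/τ) = (8.086×10^-7)(0.09976) = 8.07×10^-8 A.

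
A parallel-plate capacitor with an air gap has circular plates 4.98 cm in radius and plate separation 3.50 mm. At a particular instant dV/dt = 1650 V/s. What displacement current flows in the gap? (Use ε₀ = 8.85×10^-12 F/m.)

C = ε₀A/d = (8.85×10^-12)(7.791×10^-3)/(3.50×10^-3) = 1.970×10^-11 F.
I_d = C dV/dt = (1.970×10^-11)(1650) = 3.25×10^-8 A.

3.25×10^-8 A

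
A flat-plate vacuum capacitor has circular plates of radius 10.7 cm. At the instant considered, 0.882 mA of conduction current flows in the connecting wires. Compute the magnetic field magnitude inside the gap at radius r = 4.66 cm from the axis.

7.18×10^-10 T

No conduction current crosses the gap, so I_d there equals the 8.82×10^-4 A in the leads.
An Ampèrian loop of radius r encloses a fraction (r/R)² of I_d. Then B·2πr = μ₀ I_d (r/R)², giving B = μ₀ I_d r/(2πR²) = 7.18×10^-10 T.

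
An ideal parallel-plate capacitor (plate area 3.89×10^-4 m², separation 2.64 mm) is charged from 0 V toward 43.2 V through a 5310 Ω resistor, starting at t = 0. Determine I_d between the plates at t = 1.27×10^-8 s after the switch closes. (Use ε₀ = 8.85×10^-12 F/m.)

1.30×10^-3 A

With C = ε₀A/d = (8.85×10^-12)(3.89×10^-4)/(2.64×10^-3) = 1.304×10^-12 F, the time constant is τ = RC = 6.924×10^-9 s, so t/τ = 1.834 and e^(−t/τ) = 0.1598.
I_d = I_cond = (V₀/R) e^(−t/τ) = (8.136×10^-3)(0.1598) = 1.30×10^-3 A.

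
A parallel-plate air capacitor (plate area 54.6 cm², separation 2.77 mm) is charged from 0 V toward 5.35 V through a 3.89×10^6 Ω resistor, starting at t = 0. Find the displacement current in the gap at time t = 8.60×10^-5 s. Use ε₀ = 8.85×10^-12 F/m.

3.87×10^-7 A

C = ε₀A/d = (8.85×10^-12)(5.46×10^-3)/(2.77×10^-3) = 1.744×10^-11 F, so τ = RC = 6.784×10^-5 s.
The conduction current is I(t) = (V₀/R) e^(−t/τ), and the displacement current between the plates equals it.
t/τ = 1.268; I_d = (5.35/3.89×10^6) · e^(−1.268) = (1.375×10^-6)(0.2814) = 3.87×10^-7 A.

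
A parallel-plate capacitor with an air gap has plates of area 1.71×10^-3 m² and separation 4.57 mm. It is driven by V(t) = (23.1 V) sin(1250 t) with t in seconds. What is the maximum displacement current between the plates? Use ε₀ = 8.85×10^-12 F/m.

9.56×10^-8 A

C = ε₀A/d = (8.85×10^-12)(1.71×10^-3)/(4.57×10^-3) = 3.311×10^-12 F; ω = 1250 rad/s.
I_d = C dV/dt, so |I_d|_max = C V₀ ω = (3.311×10^-12)(23.1)(1250) = 9.56×10^-8 A.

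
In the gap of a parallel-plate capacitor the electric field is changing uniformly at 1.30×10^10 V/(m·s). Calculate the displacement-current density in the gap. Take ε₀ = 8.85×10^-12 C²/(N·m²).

0.115 A/m²

J_d = ε₀ dE/dt = (8.85×10^-12)(1.30×10^10) = 0.115 A/m².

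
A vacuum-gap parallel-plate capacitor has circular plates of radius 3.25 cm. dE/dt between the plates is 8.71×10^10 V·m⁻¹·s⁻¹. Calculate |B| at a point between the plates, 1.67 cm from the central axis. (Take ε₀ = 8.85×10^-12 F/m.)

Total displacement current: I_d = ε₀(πR²)(dE/dt) = (8.85×10^-12)(3.318×10^-3)(8.71×10^10) = 2.558×10^-3 A.
For r < R the Ampère–Maxwell law gives B(2πr) = μ₀ I_d (r²/R²), so B = μ₀ I_d r/(2πR²) = (4π×10^-7)(2.558×10^-3)(0.0167)/(2π·0.0325²) = 8.09×10^-9 T.

8.09×10^-9 T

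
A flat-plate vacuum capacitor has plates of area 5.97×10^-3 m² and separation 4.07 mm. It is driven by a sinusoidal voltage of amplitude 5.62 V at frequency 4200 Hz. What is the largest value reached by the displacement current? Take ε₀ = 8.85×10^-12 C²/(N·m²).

1.93×10^-6 A

The displacement current equals the conduction current C dV/dt, which peaks at C V₀ ω.
With C = ε₀A/d = (8.85×10^-12)(5.97×10^-3)/(4.07×10^-3) = 1.298×10^-11 F and ω = 2πf = 2.639×10^4 rad/s, I_d,max = (1.298×10^-11)(5.62)(2.639×10^4) = 1.93×10^-6 A.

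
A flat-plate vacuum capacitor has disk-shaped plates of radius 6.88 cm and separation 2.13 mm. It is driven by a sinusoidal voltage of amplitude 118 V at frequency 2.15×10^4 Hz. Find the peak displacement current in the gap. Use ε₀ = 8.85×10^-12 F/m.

9.85×10^-4 A

The displacement current equals the conduction current C dV/dt, which peaks at C V₀ ω.
With C = ε₀A/d = (8.85×10^-12)(0.01487)/(2.13×10^-3) = 6.178×10^-11 F and ω = 2πf = 1.351×10^5 rad/s, I_d,max = (6.178×10^-11)(118)(1.351×10^5) = 9.85×10^-4 A.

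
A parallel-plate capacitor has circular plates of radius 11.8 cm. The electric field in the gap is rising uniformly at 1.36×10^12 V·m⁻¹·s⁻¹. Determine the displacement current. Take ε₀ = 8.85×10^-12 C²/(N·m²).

0.526 A

I_d = ε₀ A (dE/dt) = (8.85×10^-12)(0.04374 m²)(1.36×10^12) = 0.526 A.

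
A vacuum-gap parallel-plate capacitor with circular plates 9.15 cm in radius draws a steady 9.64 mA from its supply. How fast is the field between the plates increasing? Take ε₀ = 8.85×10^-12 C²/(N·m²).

4.14×10^10 V/(m·s)

The displacement current between the plates equals the conduction current, I_d = 9.64 mA.
Inverting I_d = ε₀ A dE/dt gives dE/dt = 9.64×10^-3 / (8.85×10^-12 · 0.02630) = 4.14×10^10 V/(m·s).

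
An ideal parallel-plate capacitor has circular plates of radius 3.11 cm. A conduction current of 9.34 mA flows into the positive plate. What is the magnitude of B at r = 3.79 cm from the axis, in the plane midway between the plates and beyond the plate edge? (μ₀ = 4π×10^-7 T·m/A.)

4.93×10^-8 T

Between the plates the displacement current equals the wire current: I_d = 9.34 mA = 9.34×10^-3 A.
For r ≥ R the full I_d is enclosed: B = μ₀ I_d/(2πr) = (4π×10^-7)(9.34×10^-3)/(2π·0.0379) = 4.93×10^-8 T.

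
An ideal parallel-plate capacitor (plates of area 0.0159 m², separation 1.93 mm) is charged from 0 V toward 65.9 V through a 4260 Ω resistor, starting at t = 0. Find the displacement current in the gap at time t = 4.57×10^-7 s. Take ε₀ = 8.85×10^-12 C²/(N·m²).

C = ε₀A/d = (8.85×10^-12)(0.0159)/(1.93×10^-3) = 7.291×10^-11 F, so τ = RC = 3.106×10^-7 s.
The conduction current is I(t) = (V₀/R) e^(−t/τ), and the displacement current between the plates equals it.
t/τ = 1.471; I_d = (65.9/4260) · e^(−1.471) = (0.01547)(0.2297) = 3.55×10^-3 A.

3.55×10^-3 A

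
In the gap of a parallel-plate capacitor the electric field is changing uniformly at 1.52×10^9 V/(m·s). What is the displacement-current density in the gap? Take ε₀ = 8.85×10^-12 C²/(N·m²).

J_d = ε₀ dE/dt = (8.85×10^-12)(1.52×10^9) = 0.0135 A/m².

0.0135 A/m²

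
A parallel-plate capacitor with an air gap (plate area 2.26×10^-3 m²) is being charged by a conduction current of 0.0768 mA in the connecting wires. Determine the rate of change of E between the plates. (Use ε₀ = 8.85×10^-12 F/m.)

By continuity, I_d in the gap equals the 0.0768 mA flowing in the wire.
Since I_d = ε₀ A dE/dt, dE/dt = I_d/(ε₀A) = (7.68×10^-5)/((8.85×10^-12)(2.26×10^-3)) = 3.84×10^9 V/(m·s).

3.84×10^9 V/(m·s)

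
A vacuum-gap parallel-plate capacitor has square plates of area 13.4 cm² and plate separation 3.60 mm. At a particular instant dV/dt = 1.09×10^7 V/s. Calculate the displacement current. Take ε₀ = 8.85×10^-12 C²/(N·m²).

3.59×10^-5 A

The displacement current equals the charging current C dV/dt. With C = ε₀A/d = (8.85×10^-12)(1.34×10^-3)/(3.60×10^-3) = 3.294×10^-12 F, I_d = (3.294×10^-12)(1.09×10^7) = 3.59×10^-5 A.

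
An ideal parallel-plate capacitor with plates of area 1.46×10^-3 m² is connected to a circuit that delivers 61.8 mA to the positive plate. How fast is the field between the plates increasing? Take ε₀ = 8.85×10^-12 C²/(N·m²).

Charge continuity gives I_d = I = 0.0618 A between the plates.
Inverting I_d = ε₀ A dE/dt gives dE/dt = 0.0618 / (8.85×10^-12 · 1.46×10^-3) = 4.78×10^12 V/(m·s).

4.78×10^12 V/(m·s)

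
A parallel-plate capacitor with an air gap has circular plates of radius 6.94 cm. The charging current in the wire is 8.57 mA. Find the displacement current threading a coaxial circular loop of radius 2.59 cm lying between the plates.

By continuity the displacement current in the gap matches the conduction current: I_d = 8.57×10^-3 A.
Since J_d is uniform, the enclosed fraction is (r/R)² = 0.1393, giving I_d,enc = 1.19×10^-3 A.

1.19×10^-3 A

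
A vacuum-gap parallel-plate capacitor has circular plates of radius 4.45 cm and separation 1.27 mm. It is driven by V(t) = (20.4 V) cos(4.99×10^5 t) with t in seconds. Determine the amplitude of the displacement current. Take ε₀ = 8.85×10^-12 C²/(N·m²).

(dE/dt)_max = V₀ω/d = 8.015×10^9 V/(m·s); ω = 4.99×10^5 rad/s.
I_d,max = ε₀ A (dE/dt)_max = (8.85×10^-12)(6.221×10^-3)(8.015×10^9) = 4.41×10^-4 A.

4.41×10^-4 A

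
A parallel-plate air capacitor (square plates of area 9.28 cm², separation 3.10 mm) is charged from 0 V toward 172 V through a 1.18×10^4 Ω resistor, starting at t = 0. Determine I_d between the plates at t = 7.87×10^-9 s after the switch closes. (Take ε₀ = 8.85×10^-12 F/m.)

0.0113 A

With C = ε₀A/d = (8.85×10^-12)(9.28×10^-4)/(3.10×10^-3) = 2.649×10^-12 F, the time constant is τ = RC = 3.126×10^-8 s, so t/τ = 0.2518 and e^(−t/τ) = 0.7774.
I_d = I_cond = (V₀/R) e^(−t/τ) = (0.01458)(0.7774) = 0.0113 A.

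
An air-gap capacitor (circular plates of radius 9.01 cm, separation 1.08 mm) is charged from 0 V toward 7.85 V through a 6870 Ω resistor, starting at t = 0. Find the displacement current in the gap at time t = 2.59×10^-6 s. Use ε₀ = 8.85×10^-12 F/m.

C = ε₀A/d = (8.85×10^-12)(0.02550)/(1.08×10^-3) = 2.090×10^-10 F, so τ = RC = 1.436×10^-6 s.
The conduction current is I(t) = (V₀/R) e^(−t/τ), and the displacement current between the plates equals it.
t/τ = 1.804; I_d = (7.85/6870) · e^(−1.804) = (1.143×10^-3)(0.1646) = 1.88×10^-4 A.

1.88×10^-4 A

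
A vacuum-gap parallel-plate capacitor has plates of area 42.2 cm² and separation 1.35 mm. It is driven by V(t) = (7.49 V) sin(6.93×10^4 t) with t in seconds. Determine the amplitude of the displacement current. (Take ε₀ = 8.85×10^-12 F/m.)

1.44×10^-5 A

C = ε₀A/d = (8.85×10^-12)(4.22×10^-3)/(1.35×10^-3) = 2.766×10^-11 F; ω = 6.93×10^4 rad/s.
I_d = C dV/dt, so |I_d|_max = C V₀ ω = (2.766×10^-11)(7.49)(6.93×10^4) = 1.44×10^-5 A.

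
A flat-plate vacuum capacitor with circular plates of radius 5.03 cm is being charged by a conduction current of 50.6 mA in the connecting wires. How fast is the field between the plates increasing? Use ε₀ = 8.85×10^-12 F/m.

Charge continuity gives I_d = I = 0.0506 A between the plates.
Since I_d = ε₀ A dE/dt, dE/dt = I_d/(ε₀A) = (0.0506)/((8.85×10^-12)(7.949×10^-3)) = 7.19×10^11 V/(m·s).

7.19×10^11 V/(m·s)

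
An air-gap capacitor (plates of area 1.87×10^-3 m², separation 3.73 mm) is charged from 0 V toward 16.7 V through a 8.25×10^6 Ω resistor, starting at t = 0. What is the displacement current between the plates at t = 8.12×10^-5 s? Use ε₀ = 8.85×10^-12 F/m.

2.20×10^-7 A

C = ε₀A/d = (8.85×10^-12)(1.87×10^-3)/(3.73×10^-3) = 4.437×10^-12 F and τ = RC = 3.661×10^-5 s. I_d in the gap equals the RC charging current.
I_d(t) = (V₀/R) e^(−t/τ) = 2.024×10^-6 · e^(−2.218) = 2.20×10^-7 A.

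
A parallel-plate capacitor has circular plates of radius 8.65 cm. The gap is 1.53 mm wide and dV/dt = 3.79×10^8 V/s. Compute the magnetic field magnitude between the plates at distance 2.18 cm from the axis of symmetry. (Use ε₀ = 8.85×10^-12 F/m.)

dE/dt = (dV/dt)/d = 2.477×10^11 V/(m·s); I_d = ε₀(πR²)(dE/dt) = (8.85×10^-12)(0.02351)(2.477×10^11) = 0.05154 A.
For r < R the Ampère–Maxwell law gives B(2πr) = μ₀ I_d (r²/R²), so B = μ₀ I_d r/(2πR²) = (4π×10^-7)(0.05154)(0.0218)/(2π·0.0865²) = 3.00×10^-8 T.

3.00×10^-8 T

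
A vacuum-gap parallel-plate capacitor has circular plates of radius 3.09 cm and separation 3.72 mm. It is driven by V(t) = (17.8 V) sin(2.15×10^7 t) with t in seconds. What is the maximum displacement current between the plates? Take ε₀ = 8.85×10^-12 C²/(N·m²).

2.73×10^-3 A

C = ε₀A/d = (8.85×10^-12)(3.000×10^-3)/(3.72×10^-3) = 7.137×10^-12 F; ω = 2.15×10^7 rad/s.
I_d = C dV/dt, so |I_d|_max = C V₀ ω = (7.137×10^-12)(17.8)(2.15×10^7) = 2.73×10^-3 A.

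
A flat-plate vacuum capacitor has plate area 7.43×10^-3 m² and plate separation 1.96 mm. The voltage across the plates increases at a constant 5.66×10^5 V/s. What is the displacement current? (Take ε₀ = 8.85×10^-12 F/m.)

The displacement current equals the charging current C dV/dt. With C = ε₀A/d = (8.85×10^-12)(7.43×10^-3)/(1.96×10^-3) = 3.355×10^-11 F, I_d = (3.355×10^-11)(5.66×10^5) = 1.90×10^-5 A.

1.90×10^-5 A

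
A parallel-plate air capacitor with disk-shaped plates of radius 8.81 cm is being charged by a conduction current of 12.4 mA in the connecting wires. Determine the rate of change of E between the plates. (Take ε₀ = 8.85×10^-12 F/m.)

5.75×10^10 V/(m·s)

The displacement current between the plates equals the conduction current, I_d = 12.4 mA.
Then dE/dt = I_d/(ε₀A) = 5.75×10^10 V/(m·s).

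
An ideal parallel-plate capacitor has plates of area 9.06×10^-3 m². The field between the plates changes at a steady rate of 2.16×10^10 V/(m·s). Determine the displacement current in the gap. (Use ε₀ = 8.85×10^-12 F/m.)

1.73×10^-3 A

I_d = ε₀ A (dE/dt) = (8.85×10^-12)(9.06×10^-3 m²)(2.16×10^10) = 1.73×10^-3 A.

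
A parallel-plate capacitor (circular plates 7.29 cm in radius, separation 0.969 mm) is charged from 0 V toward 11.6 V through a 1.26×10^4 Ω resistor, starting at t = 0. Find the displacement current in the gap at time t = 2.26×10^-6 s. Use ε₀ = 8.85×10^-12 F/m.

2.84×10^-4 A

C = ε₀A/d = (8.85×10^-12)(0.01670)/(9.69×10^-4) = 1.525×10^-10 F, so τ = RC = 1.921×10^-6 s.
The conduction current is I(t) = (V₀/R) e^(−t/τ), and the displacement current between the plates equals it.
t/τ = 1.176; I_d = (11.6/1.26×10^4) · e^(−1.176) = (9.206×10^-4)(0.3085) = 2.84×10^-4 A.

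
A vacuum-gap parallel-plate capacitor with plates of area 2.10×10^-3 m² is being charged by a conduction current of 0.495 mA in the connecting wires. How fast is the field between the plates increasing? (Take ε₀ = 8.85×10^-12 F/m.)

2.66×10^10 V/(m·s)

The displacement current between the plates equals the conduction current, I_d = 0.495 mA.
Since I_d = ε₀ A dE/dt, dE/dt = I_d/(ε₀A) = (4.95×10^-4)/((8.85×10^-12)(2.10×10^-3)) = 2.66×10^10 V/(m·s).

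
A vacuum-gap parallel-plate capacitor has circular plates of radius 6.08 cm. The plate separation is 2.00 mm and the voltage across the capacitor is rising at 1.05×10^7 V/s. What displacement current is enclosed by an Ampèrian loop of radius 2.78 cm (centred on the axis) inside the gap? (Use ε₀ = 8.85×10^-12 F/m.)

1.13×10^-4 A

dE/dt = (dV/dt)/d = 5.250×10^9 V/(m·s); I_d = ε₀(πR²)(dE/dt) = (8.85×10^-12)(0.01161)(5.250×10^9) = 5.394×10^-4 A.
The field is uniform, so I_d,enc = I_d (r/R)² = (5.394×10^-4)(2.78/6.08)² = 1.13×10^-4 A.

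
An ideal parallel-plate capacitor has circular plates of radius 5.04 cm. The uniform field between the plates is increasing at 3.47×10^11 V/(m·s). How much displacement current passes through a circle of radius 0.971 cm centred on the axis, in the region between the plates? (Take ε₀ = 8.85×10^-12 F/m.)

I_d = ε₀ dΦ_E/dt = ε₀ πR² (dE/dt) = (8.85×10^-12)(7.980×10^-3)(3.47×10^11) = 0.02451 A through the full plate area.
The field is uniform, so I_d,enc = I_d (r/R)² = (0.02451)(0.971/5.04)² = 9.10×10^-4 A.

9.10×10^-4 A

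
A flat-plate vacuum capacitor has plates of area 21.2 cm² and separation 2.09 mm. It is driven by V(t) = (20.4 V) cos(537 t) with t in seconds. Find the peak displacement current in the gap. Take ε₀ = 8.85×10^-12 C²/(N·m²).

9.83×10^-8 A

C = ε₀A/d = (8.85×10^-12)(2.12×10^-3)/(2.09×10^-3) = 8.977×10^-12 F; ω = 537 rad/s.
I_d = C dV/dt, so |I_d|_max = C V₀ ω = (8.977×10^-12)(20.4)(537) = 9.83×10^-8 A.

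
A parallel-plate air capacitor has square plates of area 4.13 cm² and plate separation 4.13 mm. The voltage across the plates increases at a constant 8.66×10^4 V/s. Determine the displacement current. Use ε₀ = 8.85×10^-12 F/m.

C = ε₀A/d = (8.85×10^-12)(4.13×10^-4)/(4.13×10^-3) = 8.850×10^-13 F.
I_d = C dV/dt = (8.850×10^-13)(8.66×10^4) = 7.66×10^-8 A.

7.66×10^-8 A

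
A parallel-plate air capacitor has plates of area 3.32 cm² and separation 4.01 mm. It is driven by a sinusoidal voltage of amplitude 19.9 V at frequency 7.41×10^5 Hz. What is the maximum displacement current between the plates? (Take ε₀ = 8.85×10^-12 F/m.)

C = ε₀A/d = (8.85×10^-12)(3.32×10^-4)/(4.01×10^-3) = 7.327×10^-13 F; ω = 2πf = 4.656×10^6 rad/s.
I_d = C dV/dt, so |I_d|_max = C V₀ ω = (7.327×10^-13)(19.9)(4.656×10^6) = 6.79×10^-5 A.

6.79×10^-5 A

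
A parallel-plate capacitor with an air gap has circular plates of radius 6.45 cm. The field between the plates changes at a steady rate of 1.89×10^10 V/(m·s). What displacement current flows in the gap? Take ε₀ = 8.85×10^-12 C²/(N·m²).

I_d = ε₀ A (dE/dt) = (8.85×10^-12)(0.01307 m²)(1.89×10^10) = 2.19×10^-3 A.

2.19×10^-3 A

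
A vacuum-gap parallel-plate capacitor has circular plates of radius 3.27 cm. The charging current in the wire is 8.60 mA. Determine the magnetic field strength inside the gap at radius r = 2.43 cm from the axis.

3.91×10^-8 T

Between the plates the displacement current equals the wire current: I_d = 8.60 mA = 8.60×10^-3 A.
An Ampèrian loop of radius r encloses a fraction (r/R)² of I_d. Then B·2πr = μ₀ I_d (r/R)², giving B = μ₀ I_d r/(2πR²) = 3.91×10^-8 T.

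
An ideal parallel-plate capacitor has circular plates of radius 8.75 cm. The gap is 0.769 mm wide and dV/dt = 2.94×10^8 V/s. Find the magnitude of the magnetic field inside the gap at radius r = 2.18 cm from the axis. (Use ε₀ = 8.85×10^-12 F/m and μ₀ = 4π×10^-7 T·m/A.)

4.63×10^-8 T

I_d = C dV/dt with C = ε₀πR²/d = 2.768×10^-10 F, so I_d = (2.768×10^-10)(2.94×10^8) = 0.08138 A.
∮B·dl = μ₀ I_d,enc with I_d,enc = I_d r²/R² = 5.051×10^-3 A; so B = μ₀ I_d,enc/(2πr) = 4.63×10^-8 T.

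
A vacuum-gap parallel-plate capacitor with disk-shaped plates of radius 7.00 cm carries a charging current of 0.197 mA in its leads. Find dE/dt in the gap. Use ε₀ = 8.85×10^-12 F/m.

1.45×10^9 V/(m·s)

The displacement current between the plates equals the conduction current, I_d = 0.197 mA.
Inverting I_d = ε₀ A dE/dt gives dE/dt = 1.97×10^-4 / (8.85×10^-12 · 0.01539) = 1.45×10^9 V/(m·s).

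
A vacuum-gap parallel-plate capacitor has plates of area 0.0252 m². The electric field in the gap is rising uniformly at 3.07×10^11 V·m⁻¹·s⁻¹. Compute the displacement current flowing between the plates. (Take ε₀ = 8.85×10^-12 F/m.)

The displacement current is ε₀ times dΦ_E/dt = ε₀ A dE/dt = (8.85×10^-12)(0.0252)(3.07×10^11) = 0.0685 A.

0.0685 A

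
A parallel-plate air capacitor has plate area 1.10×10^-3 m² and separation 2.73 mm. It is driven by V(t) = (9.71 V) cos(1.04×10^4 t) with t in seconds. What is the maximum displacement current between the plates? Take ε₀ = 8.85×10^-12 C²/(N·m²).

3.60×10^-7 A

The displacement current equals the conduction current C dV/dt, which peaks at C V₀ ω.
With C = ε₀A/d = (8.85×10^-12)(1.10×10^-3)/(2.73×10^-3) = 3.566×10^-12 F and ω = 1.04×10^4 rad/s, I_d,max = (3.566×10^-12)(9.71)(1.04×10^4) = 3.60×10^-7 A.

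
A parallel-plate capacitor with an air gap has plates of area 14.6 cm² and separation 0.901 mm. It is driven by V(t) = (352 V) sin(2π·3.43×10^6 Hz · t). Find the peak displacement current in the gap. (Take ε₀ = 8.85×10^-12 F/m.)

0.109 A

C = ε₀A/d = (8.85×10^-12)(1.46×10^-3)/(9.01×10^-4) = 1.434×10^-11 F; ω = 2πf = 2.155×10^7 rad/s.
I_d = C dV/dt, so |I_d|_max = C V₀ ω = (1.434×10^-11)(352)(2.155×10^7) = 0.109 A.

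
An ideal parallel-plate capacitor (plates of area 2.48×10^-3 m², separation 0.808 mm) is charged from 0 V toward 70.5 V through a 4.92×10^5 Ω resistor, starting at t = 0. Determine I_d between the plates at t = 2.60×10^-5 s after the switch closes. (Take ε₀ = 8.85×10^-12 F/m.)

With C = ε₀A/d = (8.85×10^-12)(2.48×10^-3)/(8.08×10^-4) = 2.716×10^-11 F, the time constant is τ = RC = 1.336×10^-5 s, so t/τ = 1.946 and e^(−t/τ) = 0.1428.
I_d = I_cond = (V₀/R) e^(−t/τ) = (1.433×10^-4)(0.1428) = 2.05×10^-5 A.

2.05×10^-5 A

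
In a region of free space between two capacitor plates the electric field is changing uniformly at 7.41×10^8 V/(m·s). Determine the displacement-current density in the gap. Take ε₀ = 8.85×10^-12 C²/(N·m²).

J_d = ε₀ dE/dt = (8.85×10^-12)(7.41×10^8) = 6.56×10^-3 A/m².

6.56×10^-3 A/m²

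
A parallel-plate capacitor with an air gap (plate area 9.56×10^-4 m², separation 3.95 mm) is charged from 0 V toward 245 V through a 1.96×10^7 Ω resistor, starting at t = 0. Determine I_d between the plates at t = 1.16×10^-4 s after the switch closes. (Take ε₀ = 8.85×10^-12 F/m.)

With C = ε₀A/d = (8.85×10^-12)(9.56×10^-4)/(3.95×10^-3) = 2.142×10^-12 F, the time constant is τ = RC = 4.198×10^-5 s, so t/τ = 2.763 and e^(−t/τ) = 0.06310.
I_d = I_cond = (V₀/R) e^(−t/τ) = (1.250×10^-5)(0.06310) = 7.89×10^-7 A.

7.89×10^-7 A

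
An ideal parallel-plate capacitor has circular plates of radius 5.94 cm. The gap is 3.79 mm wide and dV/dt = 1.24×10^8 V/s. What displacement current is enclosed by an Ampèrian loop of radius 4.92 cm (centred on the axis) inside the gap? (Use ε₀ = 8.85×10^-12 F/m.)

2.20×10^-3 A

With E = V/d, dE/dt = 3.272×10^10 V/(m·s) and πR² = 0.01108 m², giving I_d = ε₀ πR² dE/dt = 3.208×10^-3 A.
Through an area πr² the displacement current is I_d·(πr²/πR²) = I_d (r/R)² = 2.20×10^-3 A.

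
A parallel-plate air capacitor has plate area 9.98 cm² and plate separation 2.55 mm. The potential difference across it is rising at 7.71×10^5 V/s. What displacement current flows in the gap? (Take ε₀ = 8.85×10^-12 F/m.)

2.67×10^-6 A

E = V/d so dE/dt = (dV/dt)/d = 3.024×10^8 V/(m·s), and I_d = ε₀ A dE/dt = (8.85×10^-12)(9.98×10^-4)(3.024×10^8) = 2.67×10^-6 A.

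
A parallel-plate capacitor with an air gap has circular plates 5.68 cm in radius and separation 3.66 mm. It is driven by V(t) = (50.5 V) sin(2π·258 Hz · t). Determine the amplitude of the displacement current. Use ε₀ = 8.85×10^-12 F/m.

(dE/dt)_max = V₀ω/d = 2.237×10^7 V/(m·s); ω = 2πf = 1621 rad/s.
I_d,max = ε₀ A (dE/dt)_max = (8.85×10^-12)(0.01014)(2.237×10^7) = 2.01×10^-6 A.

2.01×10^-6 A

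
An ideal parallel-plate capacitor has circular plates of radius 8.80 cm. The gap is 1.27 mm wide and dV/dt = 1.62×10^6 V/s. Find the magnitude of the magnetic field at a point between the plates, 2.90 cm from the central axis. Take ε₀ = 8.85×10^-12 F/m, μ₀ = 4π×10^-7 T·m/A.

With E = V/d, dE/dt = 1.276×10^9 V/(m·s) and πR² = 0.02433 m², giving I_d = ε₀ πR² dE/dt = 2.747×10^-4 A.
For r < R the Ampère–Maxwell law gives B(2πr) = μ₀ I_d (r²/R²), so B = μ₀ I_d r/(2πR²) = (4π×10^-7)(2.747×10^-4)(0.0290)/(2π·0.0880²) = 2.06×10^-10 T.

2.06×10^-10 T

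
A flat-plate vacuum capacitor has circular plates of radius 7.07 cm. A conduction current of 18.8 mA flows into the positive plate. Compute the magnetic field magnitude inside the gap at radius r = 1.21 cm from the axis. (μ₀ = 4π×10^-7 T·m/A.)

9.10×10^-9 T

No conduction current crosses the gap, so I_d there equals the 0.0188 A in the leads.
For r < R the Ampère–Maxwell law gives B(2πr) = μ₀ I_d (r²/R²), so B = μ₀ I_d r/(2πR²) = (4π×10^-7)(0.0188)(0.0121)/(2π·0.0707²) = 9.10×10^-9 T.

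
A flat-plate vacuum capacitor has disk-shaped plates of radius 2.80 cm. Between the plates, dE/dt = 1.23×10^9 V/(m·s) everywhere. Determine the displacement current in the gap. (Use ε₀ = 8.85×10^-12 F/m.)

With a uniform field, Φ_E = EA, so I_d = ε₀ A dE/dt = 2.68×10^-5 A.

2.68×10^-5 A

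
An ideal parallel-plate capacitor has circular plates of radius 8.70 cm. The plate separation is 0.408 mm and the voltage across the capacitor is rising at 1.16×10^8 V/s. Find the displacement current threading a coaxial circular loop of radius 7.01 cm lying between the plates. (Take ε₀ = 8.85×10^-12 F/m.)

0.0388 A

With E = V/d, dE/dt = 2.843×10^11 V/(m·s) and πR² = 0.02378 m², giving I_d = ε₀ πR² dE/dt = 0.05983 A.
Through an area πr² the displacement current is I_d·(πr²/πR²) = I_d (r/R)² = 0.0388 A.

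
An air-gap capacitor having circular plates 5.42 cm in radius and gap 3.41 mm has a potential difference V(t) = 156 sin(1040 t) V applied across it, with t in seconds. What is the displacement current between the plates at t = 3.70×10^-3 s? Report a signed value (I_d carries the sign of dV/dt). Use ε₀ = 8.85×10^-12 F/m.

C = ε₀A/d = (8.85×10^-12)(9.229×10^-3)/(3.41×10^-3) = 2.395×10^-11 F. dV/dt = V₀ω·cos(ωt); at ωt = 3.848 rad this factor is -0.7607.
I_d = C dV/dt = (2.395×10^-11)(156)(1040)(-0.7607) = -2.96×10^-6 A.

-2.96×10^-6 A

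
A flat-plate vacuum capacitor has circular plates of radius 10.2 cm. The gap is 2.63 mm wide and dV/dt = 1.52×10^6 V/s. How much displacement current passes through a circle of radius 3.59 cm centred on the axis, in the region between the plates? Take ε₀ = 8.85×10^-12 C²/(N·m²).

With E = V/d, dE/dt = 5.779×10^8 V/(m·s) and πR² = 0.03269 m², giving I_d = ε₀ πR² dE/dt = 1.672×10^-4 A.
The field is uniform, so I_d,enc = I_d (r/R)² = (1.672×10^-4)(3.59/10.2)² = 2.07×10^-5 A.

2.07×10^-5 A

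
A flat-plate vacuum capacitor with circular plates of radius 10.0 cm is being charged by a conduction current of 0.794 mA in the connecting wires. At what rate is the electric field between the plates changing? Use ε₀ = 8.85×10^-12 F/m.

Charge continuity gives I_d = I = 7.94×10^-4 A between the plates.
Inverting I_d = ε₀ A dE/dt gives dE/dt = 7.94×10^-4 / (8.85×10^-12 · 0.03142) = 2.86×10^9 V/(m·s).

2.86×10^9 V/(m·s)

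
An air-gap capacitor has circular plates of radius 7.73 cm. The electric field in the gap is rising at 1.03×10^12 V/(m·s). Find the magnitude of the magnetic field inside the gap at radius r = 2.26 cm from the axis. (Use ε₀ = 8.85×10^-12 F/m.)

1.29×10^-7 T

I_d = ε₀ dΦ_E/dt = ε₀ πR² (dE/dt) = (8.85×10^-12)(0.01877)(1.03×10^12) = 0.1711 A through the full plate area.
∮B·dl = μ₀ I_d,enc with I_d,enc = I_d r²/R² = 0.01463 A; so B = μ₀ I_d,enc/(2πr) = 1.29×10^-7 T.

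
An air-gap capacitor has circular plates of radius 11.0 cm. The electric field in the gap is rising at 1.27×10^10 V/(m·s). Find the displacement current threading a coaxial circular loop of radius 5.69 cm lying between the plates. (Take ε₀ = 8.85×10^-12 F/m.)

1.14×10^-3 A

Total displacement current: I_d = ε₀(πR²)(dE/dt) = (8.85×10^-12)(0.03801)(1.27×10^10) = 4.272×10^-3 A.
The field is uniform, so I_d,enc = I_d (r/R)² = (4.272×10^-3)(5.69/11.0)² = 1.14×10^-3 A.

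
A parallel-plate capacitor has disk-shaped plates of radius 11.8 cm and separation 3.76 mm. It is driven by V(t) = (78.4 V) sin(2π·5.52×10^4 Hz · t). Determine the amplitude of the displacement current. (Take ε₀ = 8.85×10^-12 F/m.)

2.80×10^-3 A

(dE/dt)_max = V₀ω/d = 7.231×10^9 V/(m·s); ω = 2πf = 3.468×10^5 rad/s.
I_d,max = ε₀ A (dE/dt)_max = (8.85×10^-12)(0.04374)(7.231×10^9) = 2.80×10^-3 A.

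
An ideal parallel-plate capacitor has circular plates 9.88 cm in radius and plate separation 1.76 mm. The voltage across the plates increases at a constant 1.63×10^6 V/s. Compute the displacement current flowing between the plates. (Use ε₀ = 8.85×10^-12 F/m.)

2.51×10^-4 A

C = ε₀A/d = (8.85×10^-12)(0.03067)/(1.76×10^-3) = 1.542×10^-10 F.
I_d = C dV/dt = (1.542×10^-10)(1.63×10^6) = 2.51×10^-4 A.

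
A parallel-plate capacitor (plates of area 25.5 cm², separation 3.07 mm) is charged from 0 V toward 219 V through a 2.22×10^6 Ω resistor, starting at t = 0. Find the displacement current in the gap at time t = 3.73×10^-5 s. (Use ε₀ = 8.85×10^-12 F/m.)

With C = ε₀A/d = (8.85×10^-12)(2.55×10^-3)/(3.07×10^-3) = 7.351×10^-12 F, the time constant is τ = RC = 1.632×10^-5 s, so t/τ = 2.286 and e^(−t/τ) = 0.1017.
I_d = I_cond = (V₀/R) e^(−t/τ) = (9.865×10^-5)(0.1017) = 1.00×10^-5 A.

1.00×10^-5 A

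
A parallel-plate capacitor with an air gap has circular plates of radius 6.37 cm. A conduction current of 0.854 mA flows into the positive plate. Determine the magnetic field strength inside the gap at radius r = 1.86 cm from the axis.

Between the plates the displacement current equals the wire current: I_d = 0.854 mA = 8.54×10^-4 A.
∮B·dl = μ₀ I_d,enc with I_d,enc = I_d r²/R² = 7.281×10^-5 A; so B = μ₀ I_d,enc/(2πr) = 7.83×10^-10 T.

7.83×10^-10 T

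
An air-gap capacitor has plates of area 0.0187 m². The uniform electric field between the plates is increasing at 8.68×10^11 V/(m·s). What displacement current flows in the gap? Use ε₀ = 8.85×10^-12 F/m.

0.144 A

With a uniform field, Φ_E = EA, so I_d = ε₀ A dE/dt = 0.144 A.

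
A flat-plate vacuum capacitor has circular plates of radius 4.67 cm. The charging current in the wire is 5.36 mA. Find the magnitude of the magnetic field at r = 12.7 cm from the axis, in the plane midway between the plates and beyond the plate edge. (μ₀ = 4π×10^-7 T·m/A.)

Between the plates the displacement current equals the wire current: I_d = 5.36 mA = 5.36×10^-3 A.
With r > R the enclosed displacement current is the full I_d; B = μ₀ I_d / (2πr) = 8.44×10^-9 T.

8.44×10^-9 T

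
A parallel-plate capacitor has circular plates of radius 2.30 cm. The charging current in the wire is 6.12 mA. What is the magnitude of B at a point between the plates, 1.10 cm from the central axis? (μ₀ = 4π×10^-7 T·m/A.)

Between the plates the displacement current equals the wire current: I_d = 6.12 mA = 6.12×10^-3 A.
An Ampèrian loop of radius r encloses a fraction (r/R)² of I_d. Then B·2πr = μ₀ I_d (r/R)², giving B = μ₀ I_d r/(2πR²) = 2.55×10^-8 T.

2.55×10^-8 T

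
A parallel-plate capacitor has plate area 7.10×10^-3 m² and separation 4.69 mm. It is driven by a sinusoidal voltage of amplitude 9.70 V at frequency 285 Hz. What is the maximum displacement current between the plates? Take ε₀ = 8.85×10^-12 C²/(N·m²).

2.33×10^-7 A

(dE/dt)_max = V₀ω/d = 3.704×10^6 V/(m·s); ω = 2πf = 1791 rad/s.
I_d,max = ε₀ A (dE/dt)_max = (8.85×10^-12)(7.10×10^-3)(3.704×10^6) = 2.33×10^-7 A.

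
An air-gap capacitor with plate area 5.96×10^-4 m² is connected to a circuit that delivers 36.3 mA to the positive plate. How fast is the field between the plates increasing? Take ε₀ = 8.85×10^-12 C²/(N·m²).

By continuity, I_d in the gap equals the 36.3 mA flowing in the wire.
Since I_d = ε₀ A dE/dt, dE/dt = I_d/(ε₀A) = (0.0363)/((8.85×10^-12)(5.96×10^-4)) = 6.88×10^12 V/(m·s).

6.88×10^12 V/(m·s)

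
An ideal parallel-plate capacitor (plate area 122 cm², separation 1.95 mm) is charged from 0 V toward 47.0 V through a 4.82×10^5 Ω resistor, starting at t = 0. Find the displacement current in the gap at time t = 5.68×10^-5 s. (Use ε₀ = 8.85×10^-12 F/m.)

C = ε₀A/d = (8.85×10^-12)(0.0122)/(1.95×10^-3) = 5.537×10^-11 F, so τ = RC = 2.669×10^-5 s.
The conduction current is I(t) = (V₀/R) e^(−t/τ), and the displacement current between the plates equals it.
t/τ = 2.128; I_d = (47.0/4.82×10^5) · e^(−2.128) = (9.751×10^-5)(0.1191) = 1.16×10^-5 A.

1.16×10^-5 A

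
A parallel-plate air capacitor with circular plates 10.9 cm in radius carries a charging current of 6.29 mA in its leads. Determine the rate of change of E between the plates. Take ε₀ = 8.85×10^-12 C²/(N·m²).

1.90×10^10 V/(m·s)

The displacement current between the plates equals the conduction current, I_d = 6.29 mA.
Since I_d = ε₀ A dE/dt, dE/dt = I_d/(ε₀A) = (6.29×10^-3)/((8.85×10^-12)(0.03733)) = 1.90×10^10 V/(m·s).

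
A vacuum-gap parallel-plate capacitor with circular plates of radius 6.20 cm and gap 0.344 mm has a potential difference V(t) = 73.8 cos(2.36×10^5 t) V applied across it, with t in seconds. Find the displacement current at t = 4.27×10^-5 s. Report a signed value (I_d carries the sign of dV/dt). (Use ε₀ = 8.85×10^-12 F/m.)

dE/dt = (V₀ω/d)·−sin(ωt) with ωt = 10.0772 rad: (73.8)(2.36×10^5)(0.6071)/(3.44×10^-4) = 3.074×10^10 V/(m·s).
I_d = ε₀ A dE/dt = (8.85×10^-12)(0.01208)(3.074×10^10) = 3.29×10^-3 A.

3.29×10^-3 A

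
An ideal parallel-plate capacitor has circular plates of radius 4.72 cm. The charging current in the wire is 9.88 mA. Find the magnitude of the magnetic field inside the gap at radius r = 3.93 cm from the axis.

3.49×10^-8 T

No conduction current crosses the gap, so I_d there equals the 9.88×10^-3 A in the leads.
For r < R the Ampère–Maxwell law gives B(2πr) = μ₀ I_d (r²/R²), so B = μ₀ I_d r/(2πR²) = (4π×10^-7)(9.88×10^-3)(0.0393)/(2π·0.0472²) = 3.49×10^-8 T.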